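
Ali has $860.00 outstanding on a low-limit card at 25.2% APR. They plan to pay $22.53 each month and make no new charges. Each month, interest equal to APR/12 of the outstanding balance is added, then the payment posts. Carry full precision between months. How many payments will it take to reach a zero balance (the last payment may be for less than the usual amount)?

Monthly rate r = 25.2%/12 = 2.1% = 0.021.
Recurrence: B ← B·(1+r) − $22.53.
Month 1: interest $18.06; balance after payment $855.53.
Month 2: interest $17.97; balance after payment $850.97.
Closed form: n = −ln(1 − rB₀/P)/ln(1+r) = −ln(0.1984)/ln(1.021) ≈ 77.828, so the balance reaches zero during payment 78.

78 months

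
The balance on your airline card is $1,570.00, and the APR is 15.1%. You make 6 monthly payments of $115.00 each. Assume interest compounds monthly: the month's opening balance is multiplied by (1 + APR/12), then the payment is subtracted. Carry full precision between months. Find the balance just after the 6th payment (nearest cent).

$980.25

Monthly rate r = 15.1%/12 = 1.25833% = 0.0125833.
Each month: B ← B·(1+r) − $115.00.
Month 1: interest $19.76; balance after payment $1,474.76.
Month 2: interest $18.56; balance after payment $1,378.31.
Month 3: interest $17.34; balance after payment $1,280.66.
Month 4: interest $16.11; balance after payment $1,181.77.
Month 5: interest $14.87; balance after payment $1,081.64.
Month 6: interest $13.61; balance after payment $980.25.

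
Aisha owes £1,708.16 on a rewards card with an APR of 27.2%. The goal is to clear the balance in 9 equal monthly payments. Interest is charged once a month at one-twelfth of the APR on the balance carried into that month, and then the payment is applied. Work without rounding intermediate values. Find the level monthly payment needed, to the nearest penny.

£211.95

Monthly rate r = 27.2%/12 = 2.26667% = 0.0226667.
Level-payment amortization: P = B₀·r / (1 − (1+r)^(−n)) = 1708.16·0.0226667 / (1 − 1.02267^(−9)).
Denominator 1 − (1+r)^(−9) = 0.182678177.
P = 38.7183 / 0.182678177 ≈ 211.95.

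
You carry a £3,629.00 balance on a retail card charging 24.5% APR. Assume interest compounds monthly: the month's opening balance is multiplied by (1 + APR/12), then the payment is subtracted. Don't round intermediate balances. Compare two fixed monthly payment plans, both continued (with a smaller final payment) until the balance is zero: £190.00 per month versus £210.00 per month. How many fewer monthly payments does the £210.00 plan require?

Monthly rate r = 24.5%/12 = 2.04167% = 0.0204167.
At £190.00/mo: n = ⌈−ln(1 − rB₀/P)/ln(1+r)⌉ = 25 payments (last £86.62); total interest = total paid − £3,629.00 = £1,017.62.
At £210.00/mo: 22 payments (last £111.69); total interest £892.69.
Payments saved = 25 − 22 = 3.

3 fewer payments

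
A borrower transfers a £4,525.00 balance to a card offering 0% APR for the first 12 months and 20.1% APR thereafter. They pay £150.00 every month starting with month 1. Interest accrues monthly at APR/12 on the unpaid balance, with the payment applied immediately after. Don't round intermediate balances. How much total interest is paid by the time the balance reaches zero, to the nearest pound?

Promo months 1–12 at r₀ = 0%/12 = 0; months 13+ at r₁ = 20.1%/12 = 0.01675.
After month 12 (no interest yet): B = £4,525.00 − 12·£150.00 = £2,725.00.
Then at r₁ with £150.00/mo: n₂ = −ln(1 − r₁·B/P)/ln(1+r₁) ≈ 21.84 → 22 more payments.
Total paid = 33·£150.00 + £126.48 = £5,076.48; interest = £5,076.48 − £4,525.00 = £551.48.

£551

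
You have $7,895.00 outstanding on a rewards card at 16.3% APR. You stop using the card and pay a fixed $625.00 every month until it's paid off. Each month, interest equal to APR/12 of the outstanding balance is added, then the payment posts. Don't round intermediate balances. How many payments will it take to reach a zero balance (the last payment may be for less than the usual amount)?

Monthly rate r = 16.3%/12 = 1.35833% = 0.0135833.
Recurrence: B ← B·(1+r) − $625.00.
Month 1: interest $107.24; balance after payment $7,377.24.
Month 2: interest $100.21; balance after payment $6,852.45.
Closed form: n = −ln(1 − rB₀/P)/ln(1+r) = −ln(0.82842)/ln(1.01358) ≈ 13.952, so the balance reaches zero during payment 14.

14 months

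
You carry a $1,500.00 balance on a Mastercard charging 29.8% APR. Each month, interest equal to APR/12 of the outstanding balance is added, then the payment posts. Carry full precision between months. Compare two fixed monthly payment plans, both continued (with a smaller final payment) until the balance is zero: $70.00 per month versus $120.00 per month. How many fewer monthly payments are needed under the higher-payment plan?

15 fewer payments

Monthly rate r = 29.8%/12 = 2.48333% = 0.0248333.
At $70.00/mo: n = ⌈−ln(1 − rB₀/P)/ln(1+r)⌉ = 31 payments (last $67.64); total interest = total paid − $1,500.00 = $667.64.
At $120.00/mo: 16 payments (last $18.38); total interest $318.38.
Payments saved = 31 − 16 = 15.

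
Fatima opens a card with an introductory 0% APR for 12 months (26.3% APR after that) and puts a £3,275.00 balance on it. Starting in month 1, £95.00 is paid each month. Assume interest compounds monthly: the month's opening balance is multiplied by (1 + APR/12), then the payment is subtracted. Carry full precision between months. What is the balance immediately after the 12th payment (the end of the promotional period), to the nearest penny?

£2,135.00

Promo months 1–12 at r₀ = 0%/12 = 0; months 13+ at r₁ = 26.3%/12 = 0.0219167.
After month 12 (no interest yet): B = £3,275.00 − 12·£95.00 = £2,135.00.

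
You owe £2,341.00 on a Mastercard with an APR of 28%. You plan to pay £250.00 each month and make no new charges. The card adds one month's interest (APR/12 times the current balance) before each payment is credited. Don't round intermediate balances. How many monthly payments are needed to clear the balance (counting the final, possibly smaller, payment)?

11 payments

Monthly rate r = 28%/12 = 2.33333% = 0.0233333.
Recurrence: B ← B·(1+r) − £250.00.
Month 1: interest £54.62; balance after payment £2,145.62.
Month 2: interest £50.06; balance after payment £1,945.69.
Closed form: n = −ln(1 − rB₀/P)/ln(1+r) = −ln(0.78151)/ln(1.02333) ≈ 10.688, so the balance reaches zero during payment 11.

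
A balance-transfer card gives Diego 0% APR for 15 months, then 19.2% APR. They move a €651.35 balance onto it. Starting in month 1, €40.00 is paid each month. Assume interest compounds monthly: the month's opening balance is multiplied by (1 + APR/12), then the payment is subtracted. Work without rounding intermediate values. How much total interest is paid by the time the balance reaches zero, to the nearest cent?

Promo months 1–15 at r₀ = 0%/12 = 0; months 16+ at r₁ = 19.2%/12 = 0.016.
After month 15 (no interest yet): B = €651.35 − 15·€40.00 = €51.35.
Then at r₁ with €40.00/mo: n₂ = −ln(1 − r₁·B/P)/ln(1+r₁) ≈ 1.31 → 2 more payments.
Total paid = 16·€40.00 + €12.37 = €652.37; interest = €652.37 − €651.35 = €1.02.

€1.02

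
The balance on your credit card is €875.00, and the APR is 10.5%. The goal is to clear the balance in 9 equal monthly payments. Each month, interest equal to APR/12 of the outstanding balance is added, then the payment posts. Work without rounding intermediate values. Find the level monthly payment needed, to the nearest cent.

Monthly rate r = 10.5%/12 = 0.875% = 0.00875.
Level-payment amortization: P = B₀·r / (1 − (1+r)^(−n)) = 875.00·0.00875 / (1 − 1.00875^(−9)).
Denominator 1 − (1+r)^(−9) = 0.0754123877.
P = 7.65625 / 0.0754123877 ≈ 101.53.

€101.53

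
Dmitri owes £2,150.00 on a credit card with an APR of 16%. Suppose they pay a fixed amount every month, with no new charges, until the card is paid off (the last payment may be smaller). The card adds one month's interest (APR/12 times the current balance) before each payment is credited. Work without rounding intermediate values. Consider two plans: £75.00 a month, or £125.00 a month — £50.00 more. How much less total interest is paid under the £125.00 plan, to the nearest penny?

Monthly rate r = 16%/12 = 1.33333% = 0.0133333.
At £75.00/mo: n = ⌈−ln(1 − rB₀/P)/ln(1+r)⌉ = 37 payments (last £27.28); total interest = total paid − £2,150.00 = £577.28.
At £125.00/mo: 20 payments (last £83.61); total interest £308.61.
Interest saved = £577.28 − £308.61 = £268.67.

£268.67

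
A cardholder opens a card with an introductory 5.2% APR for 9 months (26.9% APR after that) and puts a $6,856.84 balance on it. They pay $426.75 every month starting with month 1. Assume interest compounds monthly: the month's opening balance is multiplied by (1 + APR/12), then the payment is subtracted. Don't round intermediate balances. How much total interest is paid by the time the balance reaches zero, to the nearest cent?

Promo months 1–9 at r₀ = 5.2%/12 = 0.00433333; months 10+ at r₁ = 26.9%/12 = 0.0224167.
After month 9: iterate B ← B·(1+r₀) − $426.75 for 9 months → $3,220.94.
Then at r₁ with $426.75/mo: n₂ = −ln(1 − r₁·B/P)/ln(1+r₁) ≈ 8.36 → 9 more payments.
Total paid = 17·$426.75 + $155.16 = $7,409.91; interest = $7,409.91 − $6,856.84 = $553.07.

$553.07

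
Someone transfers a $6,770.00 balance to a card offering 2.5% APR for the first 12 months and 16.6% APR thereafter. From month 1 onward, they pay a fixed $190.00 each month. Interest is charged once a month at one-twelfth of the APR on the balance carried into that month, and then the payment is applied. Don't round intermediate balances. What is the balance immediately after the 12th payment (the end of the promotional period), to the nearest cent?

Promo months 1–12 at r₀ = 2.5%/12 = 0.00208333; months 13+ at r₁ = 16.6%/12 = 0.0138333.
After month 12: iterate B ← B·(1+r₀) − $190.00 for 12 months → $4,634.90.

$4,634.90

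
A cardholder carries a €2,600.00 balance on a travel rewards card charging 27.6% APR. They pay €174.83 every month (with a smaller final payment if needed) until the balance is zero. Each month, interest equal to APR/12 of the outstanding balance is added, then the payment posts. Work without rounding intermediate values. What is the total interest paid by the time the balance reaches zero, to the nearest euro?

Monthly rate r = 27.6%/12 = 2.3% = 0.023.
Payoff takes n = ⌈−ln(1 − rB₀/P)/ln(1+r)⌉ = ⌈18.409⌉ = 19 payments; the last is €72.06.
Total paid = 18·€174.83 + €72.06 = €3,219.00.
Total interest = total paid − principal = €3,219.00 − €2,600.00 = €619.00.

€619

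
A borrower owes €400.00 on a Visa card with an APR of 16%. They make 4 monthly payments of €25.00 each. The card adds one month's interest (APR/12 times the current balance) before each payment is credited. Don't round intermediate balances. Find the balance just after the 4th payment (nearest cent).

Monthly rate r = 16%/12 = 1.33333% = 0.0133333.
Each month: B ← B·(1+r) − €25.00.
Month 1: interest €5.33; balance after payment €380.33.
Month 2: interest €5.07; balance after payment €360.40.
Month 3: interest €4.81; balance after payment €340.21.
Month 4: interest €4.54; balance after payment €319.75.

€319.75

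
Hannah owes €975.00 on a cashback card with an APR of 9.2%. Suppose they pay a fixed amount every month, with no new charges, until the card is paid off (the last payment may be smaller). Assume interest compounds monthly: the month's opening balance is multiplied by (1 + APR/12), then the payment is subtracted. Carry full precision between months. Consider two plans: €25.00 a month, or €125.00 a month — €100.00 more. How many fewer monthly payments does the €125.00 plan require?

Monthly rate r = 9.2%/12 = 0.766667% = 0.00766667.
At €25.00/mo: n = ⌈−ln(1 − rB₀/P)/ln(1+r)⌉ = 47 payments (last €12.87); total interest = total paid − €975.00 = €187.87.
At €125.00/mo: 9 payments (last €9.25); total interest €34.25.
Payments saved = 47 − 9 = 38.

38 fewer payments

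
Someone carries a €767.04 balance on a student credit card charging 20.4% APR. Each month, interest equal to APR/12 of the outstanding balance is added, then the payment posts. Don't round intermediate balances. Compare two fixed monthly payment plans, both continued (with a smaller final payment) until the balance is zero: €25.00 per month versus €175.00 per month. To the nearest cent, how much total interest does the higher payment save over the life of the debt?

€289.24

Monthly rate r = 20.4%/12 = 1.7% = 0.017.
At €25.00/mo: n = ⌈−ln(1 − rB₀/P)/ln(1+r)⌉ = 44 payments (last €18.47); total interest = total paid − €767.04 = €326.43.
At €175.00/mo: 5 payments (last €104.23); total interest €37.19.
Interest saved = €326.43 − €37.19 = €289.24.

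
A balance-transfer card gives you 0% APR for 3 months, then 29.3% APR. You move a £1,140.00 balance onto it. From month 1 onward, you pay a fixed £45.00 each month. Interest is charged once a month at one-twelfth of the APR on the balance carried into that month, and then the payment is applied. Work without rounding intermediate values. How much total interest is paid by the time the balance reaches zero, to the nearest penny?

Promo months 1–3 at r₀ = 0%/12 = 0; months 4+ at r₁ = 29.3%/12 = 0.0244167.
After month 3 (no interest yet): B = £1,140.00 − 3·£45.00 = £1,005.00.
Then at r₁ with £45.00/mo: n₂ = −ln(1 − r₁·B/P)/ln(1+r₁) ≈ 32.67 → 33 more payments.
Total paid = 35·£45.00 + £30.31 = £1,605.31; interest = £1,605.31 − £1,140.00 = £465.31.

£465.31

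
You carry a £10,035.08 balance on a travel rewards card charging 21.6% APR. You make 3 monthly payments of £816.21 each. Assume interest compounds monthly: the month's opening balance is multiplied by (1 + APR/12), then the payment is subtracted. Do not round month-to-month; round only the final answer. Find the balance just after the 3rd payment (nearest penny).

£8,093.82

Monthly rate r = 21.6%/12 = 1.8% = 0.018.
Each month: B ← B·(1+r) − £816.21.
Month 1: interest £180.63; balance after payment £9,399.50.
Month 2: interest £169.19; balance after payment £8,752.48.
Month 3: interest £157.54; balance after payment £8,093.82.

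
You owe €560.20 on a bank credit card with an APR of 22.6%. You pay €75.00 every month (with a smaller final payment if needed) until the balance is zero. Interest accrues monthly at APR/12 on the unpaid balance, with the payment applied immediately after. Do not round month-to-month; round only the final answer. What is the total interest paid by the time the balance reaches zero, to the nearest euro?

€49

Monthly rate r = 22.6%/12 = 1.88333% = 0.0188333.
Payoff takes n = ⌈−ln(1 − rB₀/P)/ln(1+r)⌉ = ⌈8.125⌉ = 9 payments; the last is €9.48.
Total paid = 8·€75.00 + €9.48 = €609.48.
Total interest = total paid − principal = €609.48 − €560.20 = €49.28.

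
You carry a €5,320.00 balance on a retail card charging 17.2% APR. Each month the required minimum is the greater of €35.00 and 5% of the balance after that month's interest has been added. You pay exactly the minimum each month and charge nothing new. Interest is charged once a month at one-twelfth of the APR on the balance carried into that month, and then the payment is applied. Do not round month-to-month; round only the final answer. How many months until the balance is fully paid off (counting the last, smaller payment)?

79 months

Monthly rate r = 17.2%/12 = 1.43333% = 0.0143333.
While 5% of the post-interest balance exceeds €35.00, each month B ← (B·(1+r))·(1 − 0.05), i.e. B shrinks by the factor (1+r)·0.95 = 0.96362.
This holds for months 1–56. Entering month 57 the balance is €667.66; 5% of the post-interest balance is now below €35.00, so the flat €35.00 minimum applies from here.
From month 57 a fixed €35.00 at rate r clears €667.66 in 23 more payments. Total: 56 + 23 = 79 months.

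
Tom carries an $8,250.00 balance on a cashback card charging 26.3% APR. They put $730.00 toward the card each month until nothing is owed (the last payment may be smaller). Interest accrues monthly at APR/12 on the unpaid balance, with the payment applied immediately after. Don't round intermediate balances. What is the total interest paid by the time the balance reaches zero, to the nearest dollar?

Monthly rate r = 26.3%/12 = 2.19167% = 0.0219167.
Payoff takes n = ⌈−ln(1 − rB₀/P)/ln(1+r)⌉ = ⌈13.128⌉ = 14 payments; the last is $93.99.
Total paid = 13·$730.00 + $93.99 = $9,583.99.
Total interest = total paid − principal = $9,583.99 − $8,250.00 = $1,333.99.

$1,334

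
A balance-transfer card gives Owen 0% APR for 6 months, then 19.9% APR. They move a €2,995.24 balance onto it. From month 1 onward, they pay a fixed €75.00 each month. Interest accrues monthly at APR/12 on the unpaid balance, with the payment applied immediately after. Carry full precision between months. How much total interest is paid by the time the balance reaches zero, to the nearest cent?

€1,227.48

Promo months 1–6 at r₀ = 0%/12 = 0; months 7+ at r₁ = 19.9%/12 = 0.0165833.
After month 6 (no interest yet): B = €2,995.24 − 6·€75.00 = €2,545.24.
Then at r₁ with €75.00/mo: n₂ = −ln(1 − r₁·B/P)/ln(1+r₁) ≈ 50.30 → 51 more payments.
Total paid = 56·€75.00 + €22.72 = €4,222.72; interest = €4,222.72 − €2,995.24 = €1,227.48.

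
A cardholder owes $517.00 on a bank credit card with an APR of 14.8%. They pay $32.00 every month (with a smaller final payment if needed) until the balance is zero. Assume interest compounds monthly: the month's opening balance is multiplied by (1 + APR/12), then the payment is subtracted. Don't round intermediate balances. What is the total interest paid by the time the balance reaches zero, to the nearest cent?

Monthly rate r = 14.8%/12 = 1.23333% = 0.0123333.
Payoff takes n = ⌈−ln(1 − rB₀/P)/ln(1+r)⌉ = ⌈18.129⌉ = 19 payments; the last is $4.14.
Total paid = 18·$32.00 + $4.14 = $580.14.
Total interest = total paid − principal = $580.14 − $517.00 = $63.14.

$63.14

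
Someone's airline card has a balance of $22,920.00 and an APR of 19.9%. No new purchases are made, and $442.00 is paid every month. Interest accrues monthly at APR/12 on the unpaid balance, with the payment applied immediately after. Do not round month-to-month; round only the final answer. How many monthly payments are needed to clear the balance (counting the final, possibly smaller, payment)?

120 payments

Monthly rate r = 19.9%/12 = 1.65833% = 0.0165833.
Recurrence: B ← B·(1+r) − $442.00.
Month 1: interest $380.09; balance after payment $22,858.09.
Month 2: interest $379.06; balance after payment $22,795.15.
Closed form: n = −ln(1 − rB₀/P)/ln(1+r) = −ln(0.14007)/ln(1.01658) ≈ 119.510, so the balance reaches zero during payment 120.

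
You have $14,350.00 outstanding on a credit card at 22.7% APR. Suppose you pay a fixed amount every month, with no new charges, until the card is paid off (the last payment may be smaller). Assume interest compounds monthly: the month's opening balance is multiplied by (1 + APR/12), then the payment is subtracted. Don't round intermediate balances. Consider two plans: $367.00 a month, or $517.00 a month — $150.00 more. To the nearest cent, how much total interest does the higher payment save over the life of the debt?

Monthly rate r = 22.7%/12 = 1.89167% = 0.0189167.
At $367.00/mo: n = ⌈−ln(1 − rB₀/P)/ln(1+r)⌉ = 72 payments (last $298.55); total interest = total paid − $14,350.00 = $12,005.55.
At $517.00/mo: 40 payments (last $378.92); total interest $6,191.92.
Interest saved = $12,005.55 − $6,191.92 = $5,813.63.

$5,813.63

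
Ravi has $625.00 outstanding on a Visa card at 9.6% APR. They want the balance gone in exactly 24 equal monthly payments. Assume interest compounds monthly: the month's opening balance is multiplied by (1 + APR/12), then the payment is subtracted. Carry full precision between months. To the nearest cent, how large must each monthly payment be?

Monthly rate r = 9.6%/12 = 0.8% = 0.008.
Level-payment amortization: P = B₀·r / (1 − (1+r)^(−n)) = 625.00·0.008 / (1 − 1.008^(−24)).
Denominator 1 − (1+r)^(−24) = 0.174062415.
P = 5 / 0.174062415 ≈ 28.73.

$28.73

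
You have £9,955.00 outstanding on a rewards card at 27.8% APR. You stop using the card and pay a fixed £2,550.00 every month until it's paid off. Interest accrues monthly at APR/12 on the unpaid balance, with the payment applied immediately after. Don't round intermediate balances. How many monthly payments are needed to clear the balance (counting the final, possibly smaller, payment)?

5 payments

Monthly rate r = 27.8%/12 = 2.31667% = 0.0231667.
Recurrence: B ← B·(1+r) − £2,550.00.
Month 1: interest £230.62; balance after payment £7,635.62.
Month 2: interest £176.89; balance after payment £5,262.52.
Month 3: interest £121.91; balance after payment £2,834.43.
Month 4: interest £65.66; balance after payment £350.10.
Month 5: interest £8.11; balance after payment £0.00.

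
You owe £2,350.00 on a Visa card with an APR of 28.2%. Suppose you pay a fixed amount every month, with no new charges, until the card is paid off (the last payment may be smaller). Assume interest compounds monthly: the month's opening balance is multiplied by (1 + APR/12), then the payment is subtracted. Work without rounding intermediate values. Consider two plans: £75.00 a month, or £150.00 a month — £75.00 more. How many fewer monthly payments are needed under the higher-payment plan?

Monthly rate r = 28.2%/12 = 2.35% = 0.0235.
At £75.00/mo: n = ⌈−ln(1 − rB₀/P)/ln(1+r)⌉ = 58 payments (last £29.48); total interest = total paid − £2,350.00 = £1,954.48.
At £150.00/mo: 20 payments (last £115.23); total interest £615.23.
Payments saved = 58 − 20 = 38.

38 fewer payments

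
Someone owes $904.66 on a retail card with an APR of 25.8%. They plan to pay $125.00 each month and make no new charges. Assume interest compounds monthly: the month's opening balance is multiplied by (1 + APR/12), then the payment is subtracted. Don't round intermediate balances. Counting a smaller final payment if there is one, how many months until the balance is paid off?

8 months

Monthly rate r = 25.8%/12 = 2.15% = 0.0215.
Recurrence: B ← B·(1+r) − $125.00.
Month 1: interest $19.45; balance after payment $799.11.
Month 2: interest $17.18; balance after payment $691.29.
Closed form: n = −ln(1 − rB₀/P)/ln(1+r) = −ln(0.8444)/ln(1.0215) ≈ 7.951, so the balance reaches zero during payment 8.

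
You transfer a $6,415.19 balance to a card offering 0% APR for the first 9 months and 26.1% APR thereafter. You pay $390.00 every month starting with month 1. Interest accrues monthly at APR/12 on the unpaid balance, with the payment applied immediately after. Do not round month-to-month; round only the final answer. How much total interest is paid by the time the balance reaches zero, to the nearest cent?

Promo months 1–9 at r₀ = 0%/12 = 0; months 10+ at r₁ = 26.1%/12 = 0.02175.
After month 9 (no interest yet): B = $6,415.19 − 9·$390.00 = $2,905.19.
Then at r₁ with $390.00/mo: n₂ = −ln(1 − r₁·B/P)/ln(1+r₁) ≈ 8.22 → 9 more payments.
Total paid = 17·$390.00 + $84.57 = $6,714.57; interest = $6,714.57 − $6,415.19 = $299.38.

$299.38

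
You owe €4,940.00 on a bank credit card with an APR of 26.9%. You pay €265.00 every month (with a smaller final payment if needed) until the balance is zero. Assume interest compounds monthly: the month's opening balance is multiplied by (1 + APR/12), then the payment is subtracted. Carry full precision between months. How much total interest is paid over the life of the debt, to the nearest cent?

€1,528.54

Monthly rate r = 26.9%/12 = 2.24167% = 0.0224167.
Payoff takes n = ⌈−ln(1 − rB₀/P)/ln(1+r)⌉ = ⌈24.407⌉ = 25 payments; the last is €108.54.
Total paid = 24·€265.00 + €108.54 = €6,468.54.
Total interest = total paid − principal = €6,468.54 − €4,940.00 = €1,528.54.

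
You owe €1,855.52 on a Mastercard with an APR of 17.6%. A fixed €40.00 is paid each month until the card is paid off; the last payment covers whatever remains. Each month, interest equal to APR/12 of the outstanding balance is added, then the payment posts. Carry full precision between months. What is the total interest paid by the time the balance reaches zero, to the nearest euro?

€1,278

Monthly rate r = 17.6%/12 = 1.46667% = 0.0146667.
Payoff takes n = ⌈−ln(1 − rB₀/P)/ln(1+r)⌉ = ⌈78.334⌉ = 79 payments; the last is €13.42.
Total paid = 78·€40.00 + €13.42 = €3,133.42.
Total interest = total paid − principal = €3,133.42 − €1,855.52 = €1,277.90.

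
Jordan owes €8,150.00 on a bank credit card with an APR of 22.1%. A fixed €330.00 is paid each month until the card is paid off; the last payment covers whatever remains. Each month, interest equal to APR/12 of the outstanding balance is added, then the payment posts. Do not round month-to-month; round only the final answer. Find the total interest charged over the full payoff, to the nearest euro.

€2,821

Monthly rate r = 22.1%/12 = 1.84167% = 0.0184167.
Payoff takes n = ⌈−ln(1 − rB₀/P)/ln(1+r)⌉ = ⌈33.244⌉ = 34 payments; the last is €80.97.
Total paid = 33·€330.00 + €80.97 = €10,970.97.
Total interest = total paid − principal = €10,970.97 − €8,150.00 = €2,820.97.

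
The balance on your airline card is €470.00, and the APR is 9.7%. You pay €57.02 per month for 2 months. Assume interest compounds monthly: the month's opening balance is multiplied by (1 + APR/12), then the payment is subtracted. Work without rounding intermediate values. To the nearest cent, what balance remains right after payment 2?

€363.13

Monthly rate r = 9.7%/12 = 0.808333% = 0.00808333.
Each month: B ← B·(1+r) − €57.02.
Month 1: interest €3.80; balance after payment €416.78.
Month 2: interest €3.37; balance after payment €363.13.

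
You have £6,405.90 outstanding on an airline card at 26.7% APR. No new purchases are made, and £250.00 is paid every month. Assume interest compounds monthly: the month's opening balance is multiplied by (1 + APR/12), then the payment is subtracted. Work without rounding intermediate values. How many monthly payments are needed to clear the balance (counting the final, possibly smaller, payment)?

Monthly rate r = 26.7%/12 = 2.225% = 0.02225.
Recurrence: B ← B·(1+r) − £250.00.
Month 1: interest £142.53; balance after payment £6,298.43.
Month 2: interest £140.14; balance after payment £6,188.57.
Closed form: n = −ln(1 − rB₀/P)/ln(1+r) = −ln(0.42987)/ln(1.02225) ≈ 38.365, so the balance reaches zero during payment 39.

39 months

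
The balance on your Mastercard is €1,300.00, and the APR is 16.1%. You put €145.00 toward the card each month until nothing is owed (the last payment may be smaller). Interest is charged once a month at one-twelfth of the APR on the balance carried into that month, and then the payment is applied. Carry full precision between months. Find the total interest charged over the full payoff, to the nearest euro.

Monthly rate r = 16.1%/12 = 1.34167% = 0.0134167.
Payoff takes n = ⌈−ln(1 − rB₀/P)/ln(1+r)⌉ = ⌈9.616⌉ = 10 payments; the last is €89.58.
Total paid = 9·€145.00 + €89.58 = €1,394.58.
Total interest = total paid − principal = €1,394.58 − €1,300.00 = €94.58.

€95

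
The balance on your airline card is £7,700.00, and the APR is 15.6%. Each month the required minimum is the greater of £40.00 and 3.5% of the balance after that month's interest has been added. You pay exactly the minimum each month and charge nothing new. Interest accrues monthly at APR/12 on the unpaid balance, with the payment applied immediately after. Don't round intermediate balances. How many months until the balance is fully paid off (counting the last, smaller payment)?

Monthly rate r = 15.6%/12 = 1.3% = 0.013.
While 3.5% of the post-interest balance exceeds £40.00, each month B ← (B·(1+r))·(1 − 0.035), i.e. B shrinks by the factor (1+r)·0.965 = 0.97754.
This holds for months 1–85. Entering month 86 the balance is £1,117.16; 3.5% of the post-interest balance is now below £40.00, so the flat £40.00 minimum applies from here.
From month 86 a fixed £40.00 at rate r clears £1,117.16 in 35 more payments. Total: 85 + 35 = 120 months.

120 months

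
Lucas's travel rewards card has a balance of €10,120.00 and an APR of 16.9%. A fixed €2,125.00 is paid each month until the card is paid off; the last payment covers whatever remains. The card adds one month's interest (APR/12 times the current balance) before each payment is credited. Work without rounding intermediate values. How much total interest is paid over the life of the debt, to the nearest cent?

Monthly rate r = 16.9%/12 = 1.40833% = 0.0140833.
Payoff takes n = ⌈−ln(1 − rB₀/P)/ln(1+r)⌉ = ⌈4.964⌉ = 5 payments; the last is €2,049.46.
Total paid = 4·€2,125.00 + €2,049.46 = €10,549.46.
Total interest = total paid − principal = €10,549.46 − €10,120.00 = €429.46.

€429.46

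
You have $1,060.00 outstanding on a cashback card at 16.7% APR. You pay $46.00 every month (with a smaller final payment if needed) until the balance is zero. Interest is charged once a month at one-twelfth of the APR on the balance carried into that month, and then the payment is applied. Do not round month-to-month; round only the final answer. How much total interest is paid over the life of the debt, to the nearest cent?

Monthly rate r = 16.7%/12 = 1.39167% = 0.0139167.
Payoff takes n = ⌈−ln(1 − rB₀/P)/ln(1+r)⌉ = ⌈27.978⌉ = 28 payments; the last is $44.99.
Total paid = 27·$46.00 + $44.99 = $1,286.99.
Total interest = total paid − principal = $1,286.99 − $1,060.00 = $226.99.

$226.99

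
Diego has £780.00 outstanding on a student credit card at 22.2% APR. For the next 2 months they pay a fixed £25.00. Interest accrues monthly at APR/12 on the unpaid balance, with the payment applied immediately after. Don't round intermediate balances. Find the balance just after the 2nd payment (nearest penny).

Monthly rate r = 22.2%/12 = 1.85% = 0.0185.
Each month: B ← B·(1+r) − £25.00.
Month 1: interest £14.43; balance after payment £769.43.
Month 2: interest £14.23; balance after payment £758.66.

£758.66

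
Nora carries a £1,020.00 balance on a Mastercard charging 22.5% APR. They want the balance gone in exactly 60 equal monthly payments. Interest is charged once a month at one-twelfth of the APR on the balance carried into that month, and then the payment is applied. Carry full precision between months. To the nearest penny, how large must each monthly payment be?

£28.46

Monthly rate r = 22.5%/12 = 1.875% = 0.01875.
Level-payment amortization: P = B₀·r / (1 − (1+r)^(−n)) = 1020.00·0.01875 / (1 − 1.01875^(−60)).
Denominator 1 − (1+r)^(−60) = 0.671947996.
P = 19.125 / 0.671947996 ≈ 28.46.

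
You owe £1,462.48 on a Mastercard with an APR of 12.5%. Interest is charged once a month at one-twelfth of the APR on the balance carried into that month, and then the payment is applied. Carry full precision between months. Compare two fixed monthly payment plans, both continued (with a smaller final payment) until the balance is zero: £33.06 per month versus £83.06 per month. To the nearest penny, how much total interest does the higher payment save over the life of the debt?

£346.44

Monthly rate r = 12.5%/12 = 1.04167% = 0.0104167.
At £33.06/mo: n = ⌈−ln(1 − rB₀/P)/ln(1+r)⌉ = 60 payments (last £20.05); total interest = total paid − £1,462.48 = £508.11.
At £83.06/mo: 20 payments (last £46.01); total interest £161.67.
Interest saved = £508.11 − £161.67 = £346.44.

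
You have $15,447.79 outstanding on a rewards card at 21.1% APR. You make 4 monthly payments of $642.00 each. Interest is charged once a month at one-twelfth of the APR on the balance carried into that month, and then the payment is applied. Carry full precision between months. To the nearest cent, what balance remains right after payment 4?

$13,926.75

Monthly rate r = 21.1%/12 = 1.75833% = 0.0175833.
Each month: B ← B·(1+r) − $642.00.
Month 1: interest $271.62; balance after payment $15,077.41.
Month 2: interest $265.11; balance after payment $14,700.52.
Month 3: interest $258.48; balance after payment $14,317.01.
Month 4: interest $251.74; balance after payment $13,926.75.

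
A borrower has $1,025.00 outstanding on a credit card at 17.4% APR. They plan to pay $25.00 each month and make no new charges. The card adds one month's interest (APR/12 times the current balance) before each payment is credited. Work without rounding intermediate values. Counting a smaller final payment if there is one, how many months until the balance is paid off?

63 payments

Monthly rate r = 17.4%/12 = 1.45% = 0.0145.
Recurrence: B ← B·(1+r) − $25.00.
Month 1: interest $14.86; balance after payment $1,014.86.
Month 2: interest $14.72; balance after payment $1,004.58.
Closed form: n = −ln(1 − rB₀/P)/ln(1+r) = −ln(0.4055)/ln(1.0145) ≈ 62.701, so the balance reaches zero during payment 63.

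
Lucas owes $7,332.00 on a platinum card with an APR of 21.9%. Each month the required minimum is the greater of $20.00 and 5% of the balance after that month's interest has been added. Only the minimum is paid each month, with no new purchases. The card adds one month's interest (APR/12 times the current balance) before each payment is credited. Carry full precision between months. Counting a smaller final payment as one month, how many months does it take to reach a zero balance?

Monthly rate r = 21.9%/12 = 1.825% = 0.01825.
While 5% of the post-interest balance exceeds $20.00, each month B ← (B·(1+r))·(1 − 0.05), i.e. B shrinks by the factor (1+r)·0.95 = 0.96734.
This holds for months 1–89. Entering month 90 the balance is $381.65; 5% of the post-interest balance is now below $20.00, so the flat $20.00 minimum applies from here.
From month 90 a fixed $20.00 at rate r clears $381.65 in 24 more payments. Total: 89 + 24 = 113 months.

113 months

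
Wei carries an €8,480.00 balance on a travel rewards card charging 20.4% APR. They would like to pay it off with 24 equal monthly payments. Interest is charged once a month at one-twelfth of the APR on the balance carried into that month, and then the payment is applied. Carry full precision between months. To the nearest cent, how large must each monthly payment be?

€433.26

Monthly rate r = 20.4%/12 = 1.7% = 0.017.
Level-payment amortization: P = B₀·r / (1 − (1+r)^(−n)) = 8480.00·0.017 / (1 − 1.017^(−24)).
Denominator 1 − (1+r)^(−24) = 0.332736868.
P = 144.16 / 0.332736868 ≈ 433.26.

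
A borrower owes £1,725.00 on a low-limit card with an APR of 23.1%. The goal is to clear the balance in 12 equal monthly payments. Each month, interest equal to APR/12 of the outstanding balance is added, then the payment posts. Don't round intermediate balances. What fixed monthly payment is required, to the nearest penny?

Monthly rate r = 23.1%/12 = 1.925% = 0.01925.
Level-payment amortization: P = B₀·r / (1 − (1+r)^(−n)) = 1725.00·0.01925 / (1 − 1.01925^(−12)).
Denominator 1 − (1+r)^(−12) = 0.204516166.
P = 33.2062 / 0.204516166 ≈ 162.36.

£162.36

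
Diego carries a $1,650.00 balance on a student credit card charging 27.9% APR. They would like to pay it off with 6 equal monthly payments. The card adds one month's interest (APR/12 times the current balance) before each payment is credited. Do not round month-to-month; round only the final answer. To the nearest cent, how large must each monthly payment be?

Monthly rate r = 27.9%/12 = 2.325% = 0.02325.
Level-payment amortization: P = B₀·r / (1 − (1+r)^(−n)) = 1650.00·0.02325 / (1 − 1.02325^(−6)).
Denominator 1 − (1+r)^(−6) = 0.128816824.
P = 38.3625 / 0.128816824 ≈ 297.81.

$297.81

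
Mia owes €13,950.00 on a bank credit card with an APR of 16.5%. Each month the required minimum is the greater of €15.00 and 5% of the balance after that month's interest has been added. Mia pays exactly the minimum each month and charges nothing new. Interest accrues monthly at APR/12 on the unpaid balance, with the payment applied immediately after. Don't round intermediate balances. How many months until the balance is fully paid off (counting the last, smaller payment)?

126 months

Monthly rate r = 16.5%/12 = 1.375% = 0.01375.
While 5% of the post-interest balance exceeds €15.00, each month B ← (B·(1+r))·(1 − 0.05), i.e. B shrinks by the factor (1+r)·0.95 = 0.96306.
This holds for months 1–103. Entering month 104 the balance is €289.06; 5% of the post-interest balance is now below €15.00, so the flat €15.00 minimum applies from here.
From month 104 a fixed €15.00 at rate r clears €289.06 in 23 more payments. Total: 103 + 23 = 126 months.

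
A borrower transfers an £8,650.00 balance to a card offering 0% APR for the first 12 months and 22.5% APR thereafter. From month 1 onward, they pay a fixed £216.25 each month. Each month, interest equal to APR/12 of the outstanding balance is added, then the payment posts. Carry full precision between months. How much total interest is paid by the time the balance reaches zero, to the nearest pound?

Promo months 1–12 at r₀ = 0%/12 = 0; months 13+ at r₁ = 22.5%/12 = 0.01875.
After month 12 (no interest yet): B = £8,650.00 − 12·£216.25 = £6,055.00.
Then at r₁ with £216.25/mo: n₂ = −ln(1 − r₁·B/P)/ln(1+r₁) ≈ 40.07 → 41 more payments.
Total paid = 52·£216.25 + £16.26 = £11,261.26; interest = £11,261.26 − £8,650.00 = £2,611.26.

£2,611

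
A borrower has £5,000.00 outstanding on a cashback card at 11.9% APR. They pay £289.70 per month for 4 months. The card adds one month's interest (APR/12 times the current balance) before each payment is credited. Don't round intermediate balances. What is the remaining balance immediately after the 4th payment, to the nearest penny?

Monthly rate r = 11.9%/12 = 0.991667% = 0.00991667.
Each month: B ← B·(1+r) − £289.70.
Month 1: interest £49.58; balance after payment £4,759.88.
Month 2: interest £47.20; balance after payment £4,517.39.
Month 3: interest £44.80; balance after payment £4,272.48.
Month 4: interest £42.37; balance after payment £4,025.15.

£4,025.15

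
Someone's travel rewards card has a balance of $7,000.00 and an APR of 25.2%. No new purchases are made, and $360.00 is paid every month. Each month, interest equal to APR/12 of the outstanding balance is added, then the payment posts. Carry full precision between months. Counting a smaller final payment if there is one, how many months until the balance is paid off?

26 months

Monthly rate r = 25.2%/12 = 2.1% = 0.021.
Recurrence: B ← B·(1+r) − $360.00.
Month 1: interest $147.00; balance after payment $6,787.00.
Month 2: interest $142.53; balance after payment $6,569.53.
Closed form: n = −ln(1 − rB₀/P)/ln(1+r) = −ln(0.59167)/ln(1.021) ≈ 25.253, so the balance reaches zero during payment 26.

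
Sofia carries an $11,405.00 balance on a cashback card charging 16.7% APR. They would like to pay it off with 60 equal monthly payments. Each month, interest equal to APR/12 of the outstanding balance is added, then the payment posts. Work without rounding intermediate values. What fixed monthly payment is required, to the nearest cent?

$281.61

Monthly rate r = 16.7%/12 = 1.39167% = 0.0139167.
Level-payment amortization: P = B₀·r / (1 − (1+r)^(−n)) = 11405.00·0.0139167 / (1 − 1.01392^(−60)).
Denominator 1 − (1+r)^(−60) = 0.563620561.
P = 158.72 / 0.563620561 ≈ 281.61.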